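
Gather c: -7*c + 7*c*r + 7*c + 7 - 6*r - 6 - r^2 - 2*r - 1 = 7*c*r - r^2 - 8*r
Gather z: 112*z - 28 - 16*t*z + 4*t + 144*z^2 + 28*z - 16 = 4*t + 144*z^2 + z*(140 - 16*t) - 44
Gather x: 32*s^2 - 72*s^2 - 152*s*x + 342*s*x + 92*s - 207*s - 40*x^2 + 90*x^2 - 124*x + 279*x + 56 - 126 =-40*s^2 - 115*s + 50*x^2 + x*(190*s + 155) - 70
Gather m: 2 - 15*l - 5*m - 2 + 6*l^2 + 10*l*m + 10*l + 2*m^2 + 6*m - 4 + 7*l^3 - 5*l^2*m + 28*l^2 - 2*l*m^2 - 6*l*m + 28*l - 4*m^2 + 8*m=7*l^3 + 34*l^2 + 23*l + m^2*(-2*l - 2) + m*(-5*l^2 + 4*l + 9) - 4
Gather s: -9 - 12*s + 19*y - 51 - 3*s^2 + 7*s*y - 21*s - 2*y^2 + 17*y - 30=-3*s^2 + s*(7*y - 33) - 2*y^2 + 36*y - 90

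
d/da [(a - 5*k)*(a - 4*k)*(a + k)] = 3*a^2 - 16*a*k + 11*k^2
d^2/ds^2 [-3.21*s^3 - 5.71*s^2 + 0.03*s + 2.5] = -19.26*s - 11.42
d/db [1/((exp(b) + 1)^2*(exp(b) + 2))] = -(3*exp(b) + 5)*exp(b)/((exp(b) + 1)^3*(exp(b) + 2)^2)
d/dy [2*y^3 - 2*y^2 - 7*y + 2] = 6*y^2 - 4*y - 7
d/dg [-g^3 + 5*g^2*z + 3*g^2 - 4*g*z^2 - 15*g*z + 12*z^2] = -3*g^2 + 10*g*z + 6*g - 4*z^2 - 15*z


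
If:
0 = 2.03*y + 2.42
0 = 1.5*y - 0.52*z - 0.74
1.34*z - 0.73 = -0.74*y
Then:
No Solution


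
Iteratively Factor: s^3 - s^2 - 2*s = (s)*(s^2 - s - 2) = s*(s - 2)*(s + 1)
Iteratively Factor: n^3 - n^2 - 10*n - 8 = (n + 1)*(n^2 - 2*n - 8) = (n - 4)*(n + 1)*(n + 2)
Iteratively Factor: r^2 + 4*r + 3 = (r + 1)*(r + 3)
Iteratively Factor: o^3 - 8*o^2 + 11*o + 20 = (o - 5)*(o^2 - 3*o - 4) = (o - 5)*(o + 1)*(o - 4)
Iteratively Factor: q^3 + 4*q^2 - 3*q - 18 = (q + 3)*(q^2 + q - 6) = (q - 2)*(q + 3)*(q + 3)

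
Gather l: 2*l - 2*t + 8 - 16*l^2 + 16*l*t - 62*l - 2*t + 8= -16*l^2 + l*(16*t - 60) - 4*t + 16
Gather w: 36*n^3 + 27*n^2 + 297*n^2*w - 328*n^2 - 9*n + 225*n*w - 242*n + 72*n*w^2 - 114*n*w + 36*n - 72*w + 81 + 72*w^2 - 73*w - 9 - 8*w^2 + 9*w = 36*n^3 - 301*n^2 - 215*n + w^2*(72*n + 64) + w*(297*n^2 + 111*n - 136) + 72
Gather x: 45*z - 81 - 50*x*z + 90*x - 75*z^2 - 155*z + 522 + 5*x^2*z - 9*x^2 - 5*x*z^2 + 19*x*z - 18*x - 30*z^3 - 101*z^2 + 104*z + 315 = x^2*(5*z - 9) + x*(-5*z^2 - 31*z + 72) - 30*z^3 - 176*z^2 - 6*z + 756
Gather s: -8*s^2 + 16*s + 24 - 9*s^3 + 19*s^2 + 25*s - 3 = -9*s^3 + 11*s^2 + 41*s + 21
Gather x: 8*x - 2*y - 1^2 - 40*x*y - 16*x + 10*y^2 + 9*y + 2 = x*(-40*y - 8) + 10*y^2 + 7*y + 1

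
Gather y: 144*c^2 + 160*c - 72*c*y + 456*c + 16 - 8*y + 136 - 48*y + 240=144*c^2 + 616*c + y*(-72*c - 56) + 392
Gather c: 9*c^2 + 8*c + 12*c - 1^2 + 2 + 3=9*c^2 + 20*c + 4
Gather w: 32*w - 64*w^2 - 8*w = -64*w^2 + 24*w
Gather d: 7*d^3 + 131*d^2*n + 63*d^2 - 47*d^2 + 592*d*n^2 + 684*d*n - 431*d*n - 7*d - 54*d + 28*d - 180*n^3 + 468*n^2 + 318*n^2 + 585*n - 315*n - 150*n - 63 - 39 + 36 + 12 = 7*d^3 + d^2*(131*n + 16) + d*(592*n^2 + 253*n - 33) - 180*n^3 + 786*n^2 + 120*n - 54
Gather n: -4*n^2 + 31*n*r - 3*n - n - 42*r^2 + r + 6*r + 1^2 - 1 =-4*n^2 + n*(31*r - 4) - 42*r^2 + 7*r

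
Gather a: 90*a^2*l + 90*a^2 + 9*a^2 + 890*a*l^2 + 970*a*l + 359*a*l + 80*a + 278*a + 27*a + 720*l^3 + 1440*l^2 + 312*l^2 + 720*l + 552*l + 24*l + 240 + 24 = a^2*(90*l + 99) + a*(890*l^2 + 1329*l + 385) + 720*l^3 + 1752*l^2 + 1296*l + 264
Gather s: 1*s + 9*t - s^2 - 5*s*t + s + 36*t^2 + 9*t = -s^2 + s*(2 - 5*t) + 36*t^2 + 18*t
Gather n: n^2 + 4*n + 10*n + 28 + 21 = n^2 + 14*n + 49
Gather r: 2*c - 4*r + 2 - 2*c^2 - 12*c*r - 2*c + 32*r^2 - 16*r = -2*c^2 + 32*r^2 + r*(-12*c - 20) + 2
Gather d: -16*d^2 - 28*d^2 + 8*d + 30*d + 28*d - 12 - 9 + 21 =-44*d^2 + 66*d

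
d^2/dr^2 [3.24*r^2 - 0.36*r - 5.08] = 6.48000000000000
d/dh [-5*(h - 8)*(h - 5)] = 65 - 10*h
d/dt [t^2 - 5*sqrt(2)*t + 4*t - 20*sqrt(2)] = 2*t - 5*sqrt(2) + 4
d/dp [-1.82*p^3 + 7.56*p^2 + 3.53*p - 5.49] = -5.46*p^2 + 15.12*p + 3.53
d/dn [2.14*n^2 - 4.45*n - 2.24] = 4.28*n - 4.45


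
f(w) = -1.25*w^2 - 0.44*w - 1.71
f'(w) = -2.5*w - 0.44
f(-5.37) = -35.39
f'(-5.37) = 12.98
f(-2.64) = -9.26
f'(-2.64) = 6.16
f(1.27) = -4.28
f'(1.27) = -3.62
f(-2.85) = -10.61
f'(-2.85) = 6.68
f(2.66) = -11.72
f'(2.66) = -7.09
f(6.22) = -52.81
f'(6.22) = -15.99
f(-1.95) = -5.61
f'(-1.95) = 4.44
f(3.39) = -17.57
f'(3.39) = -8.92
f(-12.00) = -176.43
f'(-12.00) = 29.56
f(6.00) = -49.35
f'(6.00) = -15.44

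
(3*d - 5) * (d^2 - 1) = 3*d^3 - 5*d^2 - 3*d + 5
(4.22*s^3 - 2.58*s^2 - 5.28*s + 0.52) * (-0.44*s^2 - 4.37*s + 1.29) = -1.8568*s^5 - 17.3062*s^4 + 19.0416*s^3 + 19.5166*s^2 - 9.0836*s + 0.6708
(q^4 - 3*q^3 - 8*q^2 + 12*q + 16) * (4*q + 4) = 4*q^5 - 8*q^4 - 44*q^3 + 16*q^2 + 112*q + 64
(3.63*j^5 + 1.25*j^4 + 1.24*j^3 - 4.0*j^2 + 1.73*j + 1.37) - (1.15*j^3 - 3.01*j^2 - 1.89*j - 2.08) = 3.63*j^5 + 1.25*j^4 + 0.0900000000000001*j^3 - 0.99*j^2 + 3.62*j + 3.45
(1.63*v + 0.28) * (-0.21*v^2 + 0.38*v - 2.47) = -0.3423*v^3 + 0.5606*v^2 - 3.9197*v - 0.6916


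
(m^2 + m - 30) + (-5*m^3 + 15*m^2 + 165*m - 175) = -5*m^3 + 16*m^2 + 166*m - 205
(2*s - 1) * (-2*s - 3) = -4*s^2 - 4*s + 3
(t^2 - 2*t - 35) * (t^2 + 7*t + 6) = t^4 + 5*t^3 - 43*t^2 - 257*t - 210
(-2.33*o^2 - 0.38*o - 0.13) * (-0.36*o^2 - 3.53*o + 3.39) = 0.8388*o^4 + 8.3617*o^3 - 6.5105*o^2 - 0.8293*o - 0.4407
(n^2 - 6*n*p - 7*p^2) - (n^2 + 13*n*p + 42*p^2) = -19*n*p - 49*p^2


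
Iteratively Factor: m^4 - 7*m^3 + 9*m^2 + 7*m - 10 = (m - 5)*(m^3 - 2*m^2 - m + 2) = (m - 5)*(m - 1)*(m^2 - m - 2) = (m - 5)*(m - 1)*(m + 1)*(m - 2)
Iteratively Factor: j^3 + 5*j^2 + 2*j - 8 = (j + 2)*(j^2 + 3*j - 4) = (j + 2)*(j + 4)*(j - 1)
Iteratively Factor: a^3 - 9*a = (a)*(a^2 - 9) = a*(a - 3)*(a + 3)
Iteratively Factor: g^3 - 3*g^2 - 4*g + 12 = (g - 3)*(g^2 - 4) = (g - 3)*(g + 2)*(g - 2)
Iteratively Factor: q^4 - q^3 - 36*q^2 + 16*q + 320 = (q - 4)*(q^3 + 3*q^2 - 24*q - 80) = (q - 4)*(q + 4)*(q^2 - q - 20) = (q - 5)*(q - 4)*(q + 4)*(q + 4)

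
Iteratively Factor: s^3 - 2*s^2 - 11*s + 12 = (s - 4)*(s^2 + 2*s - 3) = (s - 4)*(s - 1)*(s + 3)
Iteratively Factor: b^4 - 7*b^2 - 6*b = (b + 2)*(b^3 - 2*b^2 - 3*b) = (b - 3)*(b + 2)*(b^2 + b) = (b - 3)*(b + 1)*(b + 2)*(b)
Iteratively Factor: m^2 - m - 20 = (m + 4)*(m - 5)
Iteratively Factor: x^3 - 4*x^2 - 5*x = (x - 5)*(x^2 + x) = x*(x - 5)*(x + 1)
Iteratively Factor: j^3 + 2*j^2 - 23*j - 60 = (j + 3)*(j^2 - j - 20) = (j - 5)*(j + 3)*(j + 4)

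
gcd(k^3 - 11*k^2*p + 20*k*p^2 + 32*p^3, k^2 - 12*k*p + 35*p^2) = 1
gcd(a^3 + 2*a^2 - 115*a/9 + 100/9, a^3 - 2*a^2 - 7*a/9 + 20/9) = a^2 - 3*a + 20/9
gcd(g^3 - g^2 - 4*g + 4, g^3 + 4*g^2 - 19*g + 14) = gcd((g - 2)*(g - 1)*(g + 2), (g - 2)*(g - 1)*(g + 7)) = g^2 - 3*g + 2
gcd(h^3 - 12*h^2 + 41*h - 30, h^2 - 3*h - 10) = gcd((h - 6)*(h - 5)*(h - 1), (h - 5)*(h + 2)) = h - 5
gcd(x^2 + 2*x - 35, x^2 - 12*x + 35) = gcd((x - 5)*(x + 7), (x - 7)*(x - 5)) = x - 5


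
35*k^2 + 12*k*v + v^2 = (5*k + v)*(7*k + v)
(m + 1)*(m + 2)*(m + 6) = m^3 + 9*m^2 + 20*m + 12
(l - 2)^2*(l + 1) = l^3 - 3*l^2 + 4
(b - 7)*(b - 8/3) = b^2 - 29*b/3 + 56/3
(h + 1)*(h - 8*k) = h^2 - 8*h*k + h - 8*k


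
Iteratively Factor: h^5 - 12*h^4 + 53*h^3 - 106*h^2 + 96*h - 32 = (h - 2)*(h^4 - 10*h^3 + 33*h^2 - 40*h + 16) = (h - 4)*(h - 2)*(h^3 - 6*h^2 + 9*h - 4) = (h - 4)^2*(h - 2)*(h^2 - 2*h + 1) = (h - 4)^2*(h - 2)*(h - 1)*(h - 1)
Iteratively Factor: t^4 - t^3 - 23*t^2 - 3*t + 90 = (t - 5)*(t^3 + 4*t^2 - 3*t - 18) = (t - 5)*(t + 3)*(t^2 + t - 6) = (t - 5)*(t + 3)^2*(t - 2)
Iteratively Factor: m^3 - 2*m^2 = (m)*(m^2 - 2*m) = m^2*(m - 2)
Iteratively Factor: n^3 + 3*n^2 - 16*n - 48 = (n - 4)*(n^2 + 7*n + 12) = (n - 4)*(n + 4)*(n + 3)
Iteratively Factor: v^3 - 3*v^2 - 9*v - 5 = (v + 1)*(v^2 - 4*v - 5) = (v - 5)*(v + 1)*(v + 1)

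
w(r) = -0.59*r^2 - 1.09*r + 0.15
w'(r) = -1.18*r - 1.09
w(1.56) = -2.99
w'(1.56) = -2.93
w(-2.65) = -1.10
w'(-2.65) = 2.04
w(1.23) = -2.08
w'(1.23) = -2.54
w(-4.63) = -7.45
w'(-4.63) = 4.37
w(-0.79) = 0.64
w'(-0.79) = -0.16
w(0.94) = -1.40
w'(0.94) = -2.20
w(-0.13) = 0.28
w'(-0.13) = -0.94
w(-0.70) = 0.62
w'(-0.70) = -0.26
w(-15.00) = -116.25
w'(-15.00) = 16.61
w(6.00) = -27.63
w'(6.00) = -8.17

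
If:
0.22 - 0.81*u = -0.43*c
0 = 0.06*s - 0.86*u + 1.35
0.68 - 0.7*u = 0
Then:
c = 1.32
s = -8.58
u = 0.97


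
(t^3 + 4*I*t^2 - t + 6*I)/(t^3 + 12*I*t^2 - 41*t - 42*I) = (t - I)/(t + 7*I)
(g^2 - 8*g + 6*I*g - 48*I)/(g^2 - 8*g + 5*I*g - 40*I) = (g + 6*I)/(g + 5*I)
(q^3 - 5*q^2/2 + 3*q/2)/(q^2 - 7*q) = (2*q^2 - 5*q + 3)/(2*(q - 7))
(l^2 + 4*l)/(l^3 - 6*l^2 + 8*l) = (l + 4)/(l^2 - 6*l + 8)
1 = 1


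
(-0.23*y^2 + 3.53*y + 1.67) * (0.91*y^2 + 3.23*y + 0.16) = -0.2093*y^4 + 2.4694*y^3 + 12.8848*y^2 + 5.9589*y + 0.2672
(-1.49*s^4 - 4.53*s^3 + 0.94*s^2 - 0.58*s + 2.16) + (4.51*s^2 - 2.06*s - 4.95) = -1.49*s^4 - 4.53*s^3 + 5.45*s^2 - 2.64*s - 2.79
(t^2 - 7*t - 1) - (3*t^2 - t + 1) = -2*t^2 - 6*t - 2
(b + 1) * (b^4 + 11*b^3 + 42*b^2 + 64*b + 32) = b^5 + 12*b^4 + 53*b^3 + 106*b^2 + 96*b + 32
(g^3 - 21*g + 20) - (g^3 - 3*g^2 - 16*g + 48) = 3*g^2 - 5*g - 28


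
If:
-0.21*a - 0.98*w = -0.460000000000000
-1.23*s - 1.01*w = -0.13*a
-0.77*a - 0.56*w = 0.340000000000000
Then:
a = -0.93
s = -0.65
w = 0.67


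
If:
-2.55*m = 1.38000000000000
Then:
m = -0.54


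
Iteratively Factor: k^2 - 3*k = (k)*(k - 3)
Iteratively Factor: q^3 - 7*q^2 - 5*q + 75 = (q - 5)*(q^2 - 2*q - 15) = (q - 5)*(q + 3)*(q - 5)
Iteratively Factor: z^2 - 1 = (z - 1)*(z + 1)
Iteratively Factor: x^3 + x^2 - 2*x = (x - 1)*(x^2 + 2*x) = x*(x - 1)*(x + 2)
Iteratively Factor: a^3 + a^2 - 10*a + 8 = (a - 2)*(a^2 + 3*a - 4) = (a - 2)*(a + 4)*(a - 1)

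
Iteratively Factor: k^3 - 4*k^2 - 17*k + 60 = (k - 3)*(k^2 - k - 20) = (k - 5)*(k - 3)*(k + 4)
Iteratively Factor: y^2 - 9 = (y - 3)*(y + 3)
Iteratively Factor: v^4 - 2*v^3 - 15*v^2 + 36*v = (v)*(v^3 - 2*v^2 - 15*v + 36) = v*(v - 3)*(v^2 + v - 12) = v*(v - 3)*(v + 4)*(v - 3)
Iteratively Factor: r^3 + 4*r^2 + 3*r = (r + 1)*(r^2 + 3*r) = r*(r + 1)*(r + 3)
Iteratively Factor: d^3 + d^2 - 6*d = (d - 2)*(d^2 + 3*d) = (d - 2)*(d + 3)*(d)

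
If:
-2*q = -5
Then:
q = 5/2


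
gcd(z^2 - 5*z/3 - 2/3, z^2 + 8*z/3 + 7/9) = z + 1/3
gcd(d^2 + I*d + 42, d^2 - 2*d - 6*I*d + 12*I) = d - 6*I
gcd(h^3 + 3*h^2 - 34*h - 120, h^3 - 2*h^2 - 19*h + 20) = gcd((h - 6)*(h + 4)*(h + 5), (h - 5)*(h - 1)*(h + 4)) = h + 4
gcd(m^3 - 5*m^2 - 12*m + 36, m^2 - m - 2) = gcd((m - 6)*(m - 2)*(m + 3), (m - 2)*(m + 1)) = m - 2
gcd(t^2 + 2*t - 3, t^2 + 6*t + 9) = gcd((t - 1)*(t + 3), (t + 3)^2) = t + 3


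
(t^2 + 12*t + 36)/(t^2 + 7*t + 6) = (t + 6)/(t + 1)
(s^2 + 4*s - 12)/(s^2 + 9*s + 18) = (s - 2)/(s + 3)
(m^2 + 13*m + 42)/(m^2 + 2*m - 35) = (m + 6)/(m - 5)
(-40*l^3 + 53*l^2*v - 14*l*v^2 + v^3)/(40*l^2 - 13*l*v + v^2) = -l + v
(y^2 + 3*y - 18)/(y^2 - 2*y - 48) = (y - 3)/(y - 8)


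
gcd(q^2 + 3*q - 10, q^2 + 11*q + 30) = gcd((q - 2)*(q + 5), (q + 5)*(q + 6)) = q + 5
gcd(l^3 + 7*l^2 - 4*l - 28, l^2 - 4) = l^2 - 4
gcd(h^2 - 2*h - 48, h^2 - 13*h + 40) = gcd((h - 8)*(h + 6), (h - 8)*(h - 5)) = h - 8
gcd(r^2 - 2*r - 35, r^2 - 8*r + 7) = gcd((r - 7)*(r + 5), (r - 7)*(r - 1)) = r - 7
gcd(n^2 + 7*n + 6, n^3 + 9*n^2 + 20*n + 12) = n^2 + 7*n + 6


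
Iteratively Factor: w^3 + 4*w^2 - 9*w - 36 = (w - 3)*(w^2 + 7*w + 12) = (w - 3)*(w + 4)*(w + 3)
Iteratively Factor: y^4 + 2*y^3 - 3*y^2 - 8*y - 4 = (y - 2)*(y^3 + 4*y^2 + 5*y + 2) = (y - 2)*(y + 1)*(y^2 + 3*y + 2) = (y - 2)*(y + 1)*(y + 2)*(y + 1)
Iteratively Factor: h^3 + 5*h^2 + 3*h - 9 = (h - 1)*(h^2 + 6*h + 9) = (h - 1)*(h + 3)*(h + 3)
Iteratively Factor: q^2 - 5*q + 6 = (q - 2)*(q - 3)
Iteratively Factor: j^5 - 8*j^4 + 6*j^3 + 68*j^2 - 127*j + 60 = (j - 1)*(j^4 - 7*j^3 - j^2 + 67*j - 60) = (j - 1)^2*(j^3 - 6*j^2 - 7*j + 60) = (j - 4)*(j - 1)^2*(j^2 - 2*j - 15) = (j - 4)*(j - 1)^2*(j + 3)*(j - 5)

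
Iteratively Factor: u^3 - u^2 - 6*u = (u)*(u^2 - u - 6) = u*(u + 2)*(u - 3)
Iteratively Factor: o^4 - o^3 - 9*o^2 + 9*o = (o - 3)*(o^3 + 2*o^2 - 3*o) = (o - 3)*(o + 3)*(o^2 - o) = o*(o - 3)*(o + 3)*(o - 1)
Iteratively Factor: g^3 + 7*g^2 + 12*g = (g + 3)*(g^2 + 4*g) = g*(g + 3)*(g + 4)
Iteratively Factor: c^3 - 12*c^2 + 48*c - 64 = (c - 4)*(c^2 - 8*c + 16) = (c - 4)^2*(c - 4)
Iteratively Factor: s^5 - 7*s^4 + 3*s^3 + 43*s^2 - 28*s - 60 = (s - 3)*(s^4 - 4*s^3 - 9*s^2 + 16*s + 20) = (s - 3)*(s + 1)*(s^3 - 5*s^2 - 4*s + 20) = (s - 3)*(s + 1)*(s + 2)*(s^2 - 7*s + 10) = (s - 5)*(s - 3)*(s + 1)*(s + 2)*(s - 2)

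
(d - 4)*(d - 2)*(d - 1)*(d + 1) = d^4 - 6*d^3 + 7*d^2 + 6*d - 8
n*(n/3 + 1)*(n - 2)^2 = n^4/3 - n^3/3 - 8*n^2/3 + 4*n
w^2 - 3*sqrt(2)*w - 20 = (w - 5*sqrt(2))*(w + 2*sqrt(2))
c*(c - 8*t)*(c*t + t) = c^3*t - 8*c^2*t^2 + c^2*t - 8*c*t^2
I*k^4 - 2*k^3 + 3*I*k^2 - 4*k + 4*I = (k - I)*(k + 2*I)^2*(I*k + 1)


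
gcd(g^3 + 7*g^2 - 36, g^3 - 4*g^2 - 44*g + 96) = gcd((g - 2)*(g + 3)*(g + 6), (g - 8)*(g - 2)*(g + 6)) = g^2 + 4*g - 12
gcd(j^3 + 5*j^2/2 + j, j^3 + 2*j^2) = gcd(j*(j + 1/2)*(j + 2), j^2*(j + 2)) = j^2 + 2*j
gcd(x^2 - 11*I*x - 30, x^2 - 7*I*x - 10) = x - 5*I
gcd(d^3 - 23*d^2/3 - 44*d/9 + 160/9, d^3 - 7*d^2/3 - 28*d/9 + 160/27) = d^2 + d/3 - 20/9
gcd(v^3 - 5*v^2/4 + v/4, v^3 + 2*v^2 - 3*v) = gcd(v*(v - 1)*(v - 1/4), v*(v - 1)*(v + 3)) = v^2 - v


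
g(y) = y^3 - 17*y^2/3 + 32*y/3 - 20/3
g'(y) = 3*y^2 - 34*y/3 + 32/3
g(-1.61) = -42.70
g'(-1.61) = 36.69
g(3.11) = 1.78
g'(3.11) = 4.44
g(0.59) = -2.14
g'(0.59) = 5.02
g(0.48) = -2.74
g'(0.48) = 5.92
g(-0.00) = -6.67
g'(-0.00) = 10.67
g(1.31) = -0.17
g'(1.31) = 0.97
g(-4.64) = -278.06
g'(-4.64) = 127.84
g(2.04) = 0.00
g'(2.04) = 0.03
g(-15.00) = -4816.67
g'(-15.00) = 855.67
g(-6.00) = -490.67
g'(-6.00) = 186.67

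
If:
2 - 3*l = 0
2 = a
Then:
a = 2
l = 2/3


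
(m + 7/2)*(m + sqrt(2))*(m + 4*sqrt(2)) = m^3 + 7*m^2/2 + 5*sqrt(2)*m^2 + 8*m + 35*sqrt(2)*m/2 + 28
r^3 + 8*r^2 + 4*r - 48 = (r - 2)*(r + 4)*(r + 6)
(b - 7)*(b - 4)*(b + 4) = b^3 - 7*b^2 - 16*b + 112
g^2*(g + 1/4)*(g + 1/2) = g^4 + 3*g^3/4 + g^2/8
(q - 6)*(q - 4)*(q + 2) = q^3 - 8*q^2 + 4*q + 48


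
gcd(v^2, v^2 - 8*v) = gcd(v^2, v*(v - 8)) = v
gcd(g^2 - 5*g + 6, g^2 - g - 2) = g - 2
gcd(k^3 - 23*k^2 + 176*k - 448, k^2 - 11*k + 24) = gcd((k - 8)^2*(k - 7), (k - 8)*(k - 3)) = k - 8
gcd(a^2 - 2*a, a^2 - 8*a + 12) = a - 2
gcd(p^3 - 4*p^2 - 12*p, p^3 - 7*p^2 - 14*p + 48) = 1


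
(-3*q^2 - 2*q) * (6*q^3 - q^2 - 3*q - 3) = -18*q^5 - 9*q^4 + 11*q^3 + 15*q^2 + 6*q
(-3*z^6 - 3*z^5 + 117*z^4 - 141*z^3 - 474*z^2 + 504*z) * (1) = -3*z^6 - 3*z^5 + 117*z^4 - 141*z^3 - 474*z^2 + 504*z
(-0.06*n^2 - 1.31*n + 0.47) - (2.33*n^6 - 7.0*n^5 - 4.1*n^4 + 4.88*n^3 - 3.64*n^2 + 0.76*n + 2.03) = -2.33*n^6 + 7.0*n^5 + 4.1*n^4 - 4.88*n^3 + 3.58*n^2 - 2.07*n - 1.56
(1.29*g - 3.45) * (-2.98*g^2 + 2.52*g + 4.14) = -3.8442*g^3 + 13.5318*g^2 - 3.3534*g - 14.283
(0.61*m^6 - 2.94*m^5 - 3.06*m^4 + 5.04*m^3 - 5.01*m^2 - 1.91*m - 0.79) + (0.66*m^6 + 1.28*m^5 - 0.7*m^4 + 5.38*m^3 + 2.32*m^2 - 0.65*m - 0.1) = 1.27*m^6 - 1.66*m^5 - 3.76*m^4 + 10.42*m^3 - 2.69*m^2 - 2.56*m - 0.89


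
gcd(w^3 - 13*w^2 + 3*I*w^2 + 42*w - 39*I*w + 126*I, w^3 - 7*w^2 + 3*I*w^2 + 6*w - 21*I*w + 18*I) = w^2 + w*(-6 + 3*I) - 18*I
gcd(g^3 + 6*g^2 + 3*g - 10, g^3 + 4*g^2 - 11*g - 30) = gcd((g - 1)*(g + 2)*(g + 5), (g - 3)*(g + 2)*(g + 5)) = g^2 + 7*g + 10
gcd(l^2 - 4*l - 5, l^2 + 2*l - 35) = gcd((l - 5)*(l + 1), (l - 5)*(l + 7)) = l - 5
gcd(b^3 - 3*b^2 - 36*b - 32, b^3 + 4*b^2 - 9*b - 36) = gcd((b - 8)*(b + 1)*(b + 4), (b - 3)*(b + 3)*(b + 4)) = b + 4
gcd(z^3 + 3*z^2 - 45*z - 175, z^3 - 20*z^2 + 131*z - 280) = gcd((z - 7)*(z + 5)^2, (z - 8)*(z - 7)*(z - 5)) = z - 7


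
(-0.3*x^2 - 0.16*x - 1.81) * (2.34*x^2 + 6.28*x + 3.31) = -0.702*x^4 - 2.2584*x^3 - 6.2332*x^2 - 11.8964*x - 5.9911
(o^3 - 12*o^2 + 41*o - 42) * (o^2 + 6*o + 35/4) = o^5 - 6*o^4 - 89*o^3/4 + 99*o^2 + 427*o/4 - 735/2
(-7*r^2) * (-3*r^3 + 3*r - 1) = 21*r^5 - 21*r^3 + 7*r^2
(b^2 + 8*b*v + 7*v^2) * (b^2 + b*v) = b^4 + 9*b^3*v + 15*b^2*v^2 + 7*b*v^3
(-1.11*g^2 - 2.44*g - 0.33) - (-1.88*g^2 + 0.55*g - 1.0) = 0.77*g^2 - 2.99*g + 0.67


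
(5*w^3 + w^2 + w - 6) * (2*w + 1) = 10*w^4 + 7*w^3 + 3*w^2 - 11*w - 6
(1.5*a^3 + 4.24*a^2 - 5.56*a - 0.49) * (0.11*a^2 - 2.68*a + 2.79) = 0.165*a^5 - 3.5536*a^4 - 7.7898*a^3 + 26.6765*a^2 - 14.1992*a - 1.3671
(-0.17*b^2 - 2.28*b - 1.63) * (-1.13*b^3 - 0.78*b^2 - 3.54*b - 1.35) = 0.1921*b^5 + 2.709*b^4 + 4.2221*b^3 + 9.5721*b^2 + 8.8482*b + 2.2005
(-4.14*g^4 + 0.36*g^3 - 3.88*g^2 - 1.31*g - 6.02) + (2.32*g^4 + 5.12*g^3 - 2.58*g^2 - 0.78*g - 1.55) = -1.82*g^4 + 5.48*g^3 - 6.46*g^2 - 2.09*g - 7.57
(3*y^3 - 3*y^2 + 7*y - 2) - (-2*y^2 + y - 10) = 3*y^3 - y^2 + 6*y + 8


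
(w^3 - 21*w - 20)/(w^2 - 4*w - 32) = (w^2 - 4*w - 5)/(w - 8)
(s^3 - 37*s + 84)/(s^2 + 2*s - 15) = (s^2 + 3*s - 28)/(s + 5)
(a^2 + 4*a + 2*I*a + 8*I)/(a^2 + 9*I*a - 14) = (a + 4)/(a + 7*I)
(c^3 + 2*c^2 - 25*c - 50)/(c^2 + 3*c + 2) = (c^2 - 25)/(c + 1)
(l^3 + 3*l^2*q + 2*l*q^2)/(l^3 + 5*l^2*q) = (l^2 + 3*l*q + 2*q^2)/(l*(l + 5*q))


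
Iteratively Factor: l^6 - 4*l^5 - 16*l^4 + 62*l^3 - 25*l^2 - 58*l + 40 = (l - 5)*(l^5 + l^4 - 11*l^3 + 7*l^2 + 10*l - 8) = (l - 5)*(l - 1)*(l^4 + 2*l^3 - 9*l^2 - 2*l + 8) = (l - 5)*(l - 1)^2*(l^3 + 3*l^2 - 6*l - 8) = (l - 5)*(l - 2)*(l - 1)^2*(l^2 + 5*l + 4) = (l - 5)*(l - 2)*(l - 1)^2*(l + 4)*(l + 1)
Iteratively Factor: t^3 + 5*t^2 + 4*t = (t + 4)*(t^2 + t) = t*(t + 4)*(t + 1)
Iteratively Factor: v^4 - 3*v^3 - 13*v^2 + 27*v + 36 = (v + 3)*(v^3 - 6*v^2 + 5*v + 12) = (v + 1)*(v + 3)*(v^2 - 7*v + 12) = (v - 3)*(v + 1)*(v + 3)*(v - 4)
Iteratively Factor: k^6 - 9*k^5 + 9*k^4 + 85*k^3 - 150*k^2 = (k - 5)*(k^5 - 4*k^4 - 11*k^3 + 30*k^2) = (k - 5)^2*(k^4 + k^3 - 6*k^2) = k*(k - 5)^2*(k^3 + k^2 - 6*k) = k*(k - 5)^2*(k - 2)*(k^2 + 3*k) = k*(k - 5)^2*(k - 2)*(k + 3)*(k)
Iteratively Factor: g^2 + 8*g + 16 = (g + 4)*(g + 4)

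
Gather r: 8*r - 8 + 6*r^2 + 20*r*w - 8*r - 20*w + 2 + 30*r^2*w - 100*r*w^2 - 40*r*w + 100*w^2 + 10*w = r^2*(30*w + 6) + r*(-100*w^2 - 20*w) + 100*w^2 - 10*w - 6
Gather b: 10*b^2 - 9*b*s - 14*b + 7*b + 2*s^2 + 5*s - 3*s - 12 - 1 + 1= 10*b^2 + b*(-9*s - 7) + 2*s^2 + 2*s - 12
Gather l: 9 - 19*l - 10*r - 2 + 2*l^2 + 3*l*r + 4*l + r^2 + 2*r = 2*l^2 + l*(3*r - 15) + r^2 - 8*r + 7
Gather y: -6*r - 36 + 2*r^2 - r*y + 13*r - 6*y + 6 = 2*r^2 + 7*r + y*(-r - 6) - 30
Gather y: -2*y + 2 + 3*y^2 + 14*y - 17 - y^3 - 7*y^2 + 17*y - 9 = -y^3 - 4*y^2 + 29*y - 24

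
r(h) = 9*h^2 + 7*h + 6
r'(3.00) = 61.00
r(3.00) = 108.00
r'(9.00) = 169.00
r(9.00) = 798.00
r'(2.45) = 51.10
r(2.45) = 77.17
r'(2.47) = 51.46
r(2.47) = 78.20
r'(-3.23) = -51.14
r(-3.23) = 77.29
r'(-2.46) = -37.28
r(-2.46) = 43.24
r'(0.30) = 12.40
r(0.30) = 8.91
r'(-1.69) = -23.42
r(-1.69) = 19.87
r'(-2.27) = -33.86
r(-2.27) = 36.49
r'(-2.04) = -29.72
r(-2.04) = 29.17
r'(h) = 18*h + 7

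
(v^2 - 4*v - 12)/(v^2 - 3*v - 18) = (v + 2)/(v + 3)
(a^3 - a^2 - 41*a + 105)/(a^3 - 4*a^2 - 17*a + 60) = (a + 7)/(a + 4)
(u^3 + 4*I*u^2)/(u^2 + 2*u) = u*(u + 4*I)/(u + 2)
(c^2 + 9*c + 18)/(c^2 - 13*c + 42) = (c^2 + 9*c + 18)/(c^2 - 13*c + 42)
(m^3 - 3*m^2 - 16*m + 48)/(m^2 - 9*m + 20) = (m^2 + m - 12)/(m - 5)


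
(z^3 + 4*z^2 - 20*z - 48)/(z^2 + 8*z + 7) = (z^3 + 4*z^2 - 20*z - 48)/(z^2 + 8*z + 7)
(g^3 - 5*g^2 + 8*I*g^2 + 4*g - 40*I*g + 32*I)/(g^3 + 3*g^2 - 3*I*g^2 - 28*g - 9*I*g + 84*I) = (g^2 + g*(-1 + 8*I) - 8*I)/(g^2 + g*(7 - 3*I) - 21*I)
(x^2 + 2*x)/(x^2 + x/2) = 2*(x + 2)/(2*x + 1)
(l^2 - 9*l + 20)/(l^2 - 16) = (l - 5)/(l + 4)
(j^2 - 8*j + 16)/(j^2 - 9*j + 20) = (j - 4)/(j - 5)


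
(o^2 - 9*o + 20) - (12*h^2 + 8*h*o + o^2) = -12*h^2 - 8*h*o - 9*o + 20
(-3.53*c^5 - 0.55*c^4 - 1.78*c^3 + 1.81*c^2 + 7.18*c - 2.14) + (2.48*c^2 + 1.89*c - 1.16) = -3.53*c^5 - 0.55*c^4 - 1.78*c^3 + 4.29*c^2 + 9.07*c - 3.3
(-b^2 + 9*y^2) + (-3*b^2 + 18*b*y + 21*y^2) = -4*b^2 + 18*b*y + 30*y^2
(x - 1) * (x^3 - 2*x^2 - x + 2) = x^4 - 3*x^3 + x^2 + 3*x - 2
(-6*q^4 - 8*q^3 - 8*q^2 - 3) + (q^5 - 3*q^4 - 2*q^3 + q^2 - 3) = q^5 - 9*q^4 - 10*q^3 - 7*q^2 - 6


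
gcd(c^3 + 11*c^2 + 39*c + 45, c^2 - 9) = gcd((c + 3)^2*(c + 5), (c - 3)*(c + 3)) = c + 3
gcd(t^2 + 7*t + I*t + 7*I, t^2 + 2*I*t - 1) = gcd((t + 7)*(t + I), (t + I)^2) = t + I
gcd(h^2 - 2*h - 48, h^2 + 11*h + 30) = h + 6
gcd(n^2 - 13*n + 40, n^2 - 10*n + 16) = n - 8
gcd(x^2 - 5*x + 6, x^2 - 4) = x - 2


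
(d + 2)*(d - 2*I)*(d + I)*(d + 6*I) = d^4 + 2*d^3 + 5*I*d^3 + 8*d^2 + 10*I*d^2 + 16*d + 12*I*d + 24*I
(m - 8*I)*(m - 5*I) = m^2 - 13*I*m - 40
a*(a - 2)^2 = a^3 - 4*a^2 + 4*a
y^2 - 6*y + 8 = (y - 4)*(y - 2)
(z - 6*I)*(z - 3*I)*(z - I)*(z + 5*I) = z^4 - 5*I*z^3 + 23*z^2 - 117*I*z - 90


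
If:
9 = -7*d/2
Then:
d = -18/7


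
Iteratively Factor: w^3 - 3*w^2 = (w - 3)*(w^2) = w*(w - 3)*(w)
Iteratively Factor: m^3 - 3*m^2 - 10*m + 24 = (m + 3)*(m^2 - 6*m + 8) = (m - 2)*(m + 3)*(m - 4)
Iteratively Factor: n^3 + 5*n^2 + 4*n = (n + 1)*(n^2 + 4*n) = n*(n + 1)*(n + 4)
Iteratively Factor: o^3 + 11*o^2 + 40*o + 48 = (o + 3)*(o^2 + 8*o + 16) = (o + 3)*(o + 4)*(o + 4)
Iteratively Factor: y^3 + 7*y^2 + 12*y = (y)*(y^2 + 7*y + 12) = y*(y + 4)*(y + 3)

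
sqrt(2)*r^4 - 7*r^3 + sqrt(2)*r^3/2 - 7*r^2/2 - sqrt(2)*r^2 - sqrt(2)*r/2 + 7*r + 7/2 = (r - 1)*(r + 1)*(r - 7*sqrt(2)/2)*(sqrt(2)*r + sqrt(2)/2)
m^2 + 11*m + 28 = (m + 4)*(m + 7)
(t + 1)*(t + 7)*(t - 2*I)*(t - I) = t^4 + 8*t^3 - 3*I*t^3 + 5*t^2 - 24*I*t^2 - 16*t - 21*I*t - 14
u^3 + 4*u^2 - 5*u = u*(u - 1)*(u + 5)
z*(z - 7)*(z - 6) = z^3 - 13*z^2 + 42*z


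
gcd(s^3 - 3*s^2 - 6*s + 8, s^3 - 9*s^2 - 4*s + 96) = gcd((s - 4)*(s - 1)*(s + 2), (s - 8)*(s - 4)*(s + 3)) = s - 4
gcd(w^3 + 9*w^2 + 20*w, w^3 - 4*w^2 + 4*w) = w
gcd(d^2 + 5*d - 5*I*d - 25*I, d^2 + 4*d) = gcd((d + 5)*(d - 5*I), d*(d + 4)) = 1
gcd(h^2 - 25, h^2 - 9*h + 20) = h - 5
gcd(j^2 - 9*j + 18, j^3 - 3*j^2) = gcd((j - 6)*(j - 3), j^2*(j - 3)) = j - 3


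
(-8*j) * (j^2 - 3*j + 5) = -8*j^3 + 24*j^2 - 40*j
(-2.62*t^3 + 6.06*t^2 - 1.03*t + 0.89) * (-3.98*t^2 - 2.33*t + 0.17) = 10.4276*t^5 - 18.0142*t^4 - 10.4658*t^3 - 0.1121*t^2 - 2.2488*t + 0.1513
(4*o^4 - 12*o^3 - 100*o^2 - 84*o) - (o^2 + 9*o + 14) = 4*o^4 - 12*o^3 - 101*o^2 - 93*o - 14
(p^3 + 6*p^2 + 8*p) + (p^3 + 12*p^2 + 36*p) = 2*p^3 + 18*p^2 + 44*p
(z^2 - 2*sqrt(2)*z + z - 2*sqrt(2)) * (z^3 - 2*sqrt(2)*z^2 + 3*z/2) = z^5 - 4*sqrt(2)*z^4 + z^4 - 4*sqrt(2)*z^3 + 19*z^3/2 - 3*sqrt(2)*z^2 + 19*z^2/2 - 3*sqrt(2)*z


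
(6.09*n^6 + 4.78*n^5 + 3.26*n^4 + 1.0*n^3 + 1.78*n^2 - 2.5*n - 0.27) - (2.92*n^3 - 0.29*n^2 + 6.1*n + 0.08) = 6.09*n^6 + 4.78*n^5 + 3.26*n^4 - 1.92*n^3 + 2.07*n^2 - 8.6*n - 0.35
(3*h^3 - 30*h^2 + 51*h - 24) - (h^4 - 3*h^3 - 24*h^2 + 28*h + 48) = -h^4 + 6*h^3 - 6*h^2 + 23*h - 72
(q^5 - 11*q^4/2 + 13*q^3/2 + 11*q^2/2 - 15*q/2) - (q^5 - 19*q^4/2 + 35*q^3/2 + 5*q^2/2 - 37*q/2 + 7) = 4*q^4 - 11*q^3 + 3*q^2 + 11*q - 7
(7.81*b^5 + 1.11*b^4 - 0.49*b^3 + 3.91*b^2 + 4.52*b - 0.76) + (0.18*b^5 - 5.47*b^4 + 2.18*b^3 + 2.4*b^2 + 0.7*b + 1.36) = 7.99*b^5 - 4.36*b^4 + 1.69*b^3 + 6.31*b^2 + 5.22*b + 0.6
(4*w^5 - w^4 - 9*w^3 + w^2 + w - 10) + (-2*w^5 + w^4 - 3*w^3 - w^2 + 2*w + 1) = 2*w^5 - 12*w^3 + 3*w - 9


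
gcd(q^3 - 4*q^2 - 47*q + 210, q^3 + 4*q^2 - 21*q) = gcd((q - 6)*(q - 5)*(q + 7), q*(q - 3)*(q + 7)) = q + 7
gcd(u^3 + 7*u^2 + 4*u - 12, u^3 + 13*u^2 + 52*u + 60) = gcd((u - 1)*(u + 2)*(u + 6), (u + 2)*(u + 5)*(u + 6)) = u^2 + 8*u + 12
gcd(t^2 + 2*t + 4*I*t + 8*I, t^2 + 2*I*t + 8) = t + 4*I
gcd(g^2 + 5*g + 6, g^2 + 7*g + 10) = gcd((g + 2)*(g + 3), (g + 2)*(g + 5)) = g + 2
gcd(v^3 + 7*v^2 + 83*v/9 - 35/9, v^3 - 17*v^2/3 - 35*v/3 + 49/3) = v + 7/3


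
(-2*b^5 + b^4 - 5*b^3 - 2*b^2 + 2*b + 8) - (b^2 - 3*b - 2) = -2*b^5 + b^4 - 5*b^3 - 3*b^2 + 5*b + 10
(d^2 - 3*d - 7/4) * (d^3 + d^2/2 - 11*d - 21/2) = d^5 - 5*d^4/2 - 57*d^3/4 + 173*d^2/8 + 203*d/4 + 147/8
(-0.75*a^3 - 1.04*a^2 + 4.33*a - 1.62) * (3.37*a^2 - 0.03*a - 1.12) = -2.5275*a^5 - 3.4823*a^4 + 15.4633*a^3 - 4.4245*a^2 - 4.801*a + 1.8144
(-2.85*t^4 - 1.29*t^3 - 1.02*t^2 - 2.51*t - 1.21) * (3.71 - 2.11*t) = 6.0135*t^5 - 7.8516*t^4 - 2.6337*t^3 + 1.5119*t^2 - 6.759*t - 4.4891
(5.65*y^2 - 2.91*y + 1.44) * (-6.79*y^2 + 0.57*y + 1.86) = -38.3635*y^4 + 22.9794*y^3 - 0.927299999999999*y^2 - 4.5918*y + 2.6784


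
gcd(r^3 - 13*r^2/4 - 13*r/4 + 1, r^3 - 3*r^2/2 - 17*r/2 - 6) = r^2 - 3*r - 4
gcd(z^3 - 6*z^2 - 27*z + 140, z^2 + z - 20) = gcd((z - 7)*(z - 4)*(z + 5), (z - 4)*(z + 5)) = z^2 + z - 20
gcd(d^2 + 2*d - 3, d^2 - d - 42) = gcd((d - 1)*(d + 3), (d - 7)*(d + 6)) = 1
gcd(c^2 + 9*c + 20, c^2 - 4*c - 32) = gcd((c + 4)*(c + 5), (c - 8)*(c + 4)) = c + 4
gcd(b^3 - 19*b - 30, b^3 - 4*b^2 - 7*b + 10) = b^2 - 3*b - 10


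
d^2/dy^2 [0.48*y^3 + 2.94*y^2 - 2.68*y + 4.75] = 2.88*y + 5.88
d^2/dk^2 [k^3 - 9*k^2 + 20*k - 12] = 6*k - 18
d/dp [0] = 0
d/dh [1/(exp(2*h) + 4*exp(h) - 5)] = 2*(-exp(h) - 2)*exp(h)/(exp(2*h) + 4*exp(h) - 5)^2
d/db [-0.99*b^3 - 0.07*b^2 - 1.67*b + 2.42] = -2.97*b^2 - 0.14*b - 1.67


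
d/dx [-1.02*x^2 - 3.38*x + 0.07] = -2.04*x - 3.38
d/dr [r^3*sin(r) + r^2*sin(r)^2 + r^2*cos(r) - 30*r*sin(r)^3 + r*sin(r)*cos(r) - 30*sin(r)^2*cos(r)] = r^3*cos(r) + 2*r^2*sin(r) + r^2*sin(2*r) - 41*r*cos(r)/2 + 45*r*cos(3*r)/2 + r - 15*sin(r) + sin(2*r)/2 - 15*sin(3*r)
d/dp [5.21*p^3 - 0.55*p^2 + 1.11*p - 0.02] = 15.63*p^2 - 1.1*p + 1.11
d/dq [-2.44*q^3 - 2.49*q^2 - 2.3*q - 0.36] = -7.32*q^2 - 4.98*q - 2.3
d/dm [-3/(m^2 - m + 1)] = 3*(2*m - 1)/(m^2 - m + 1)^2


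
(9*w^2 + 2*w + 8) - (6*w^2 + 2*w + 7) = 3*w^2 + 1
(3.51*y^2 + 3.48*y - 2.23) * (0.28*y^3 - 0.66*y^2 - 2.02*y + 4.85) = 0.9828*y^5 - 1.3422*y^4 - 10.0114*y^3 + 11.4657*y^2 + 21.3826*y - 10.8155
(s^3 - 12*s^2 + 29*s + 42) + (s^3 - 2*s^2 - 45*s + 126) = 2*s^3 - 14*s^2 - 16*s + 168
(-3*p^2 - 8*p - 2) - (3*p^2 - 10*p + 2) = -6*p^2 + 2*p - 4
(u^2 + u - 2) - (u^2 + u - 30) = 28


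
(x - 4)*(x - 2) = x^2 - 6*x + 8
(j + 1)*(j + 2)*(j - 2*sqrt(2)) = j^3 - 2*sqrt(2)*j^2 + 3*j^2 - 6*sqrt(2)*j + 2*j - 4*sqrt(2)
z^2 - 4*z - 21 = (z - 7)*(z + 3)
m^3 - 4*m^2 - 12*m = m*(m - 6)*(m + 2)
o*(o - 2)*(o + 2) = o^3 - 4*o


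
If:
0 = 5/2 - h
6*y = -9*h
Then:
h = 5/2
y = -15/4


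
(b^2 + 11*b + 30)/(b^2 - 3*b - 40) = (b + 6)/(b - 8)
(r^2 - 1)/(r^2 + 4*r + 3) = (r - 1)/(r + 3)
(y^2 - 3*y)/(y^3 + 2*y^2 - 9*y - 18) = y/(y^2 + 5*y + 6)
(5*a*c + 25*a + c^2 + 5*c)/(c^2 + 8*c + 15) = (5*a + c)/(c + 3)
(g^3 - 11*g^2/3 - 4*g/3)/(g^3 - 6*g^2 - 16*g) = (-3*g^2 + 11*g + 4)/(3*(-g^2 + 6*g + 16))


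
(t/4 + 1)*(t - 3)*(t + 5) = t^3/4 + 3*t^2/2 - 7*t/4 - 15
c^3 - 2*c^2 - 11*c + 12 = (c - 4)*(c - 1)*(c + 3)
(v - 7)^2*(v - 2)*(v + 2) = v^4 - 14*v^3 + 45*v^2 + 56*v - 196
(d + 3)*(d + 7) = d^2 + 10*d + 21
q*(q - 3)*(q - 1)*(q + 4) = q^4 - 13*q^2 + 12*q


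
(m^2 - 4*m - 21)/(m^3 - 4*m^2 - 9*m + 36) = (m - 7)/(m^2 - 7*m + 12)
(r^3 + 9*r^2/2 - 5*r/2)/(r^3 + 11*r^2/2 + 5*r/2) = (2*r - 1)/(2*r + 1)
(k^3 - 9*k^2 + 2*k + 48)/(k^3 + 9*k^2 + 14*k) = (k^2 - 11*k + 24)/(k*(k + 7))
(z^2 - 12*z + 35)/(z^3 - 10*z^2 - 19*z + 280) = (z - 5)/(z^2 - 3*z - 40)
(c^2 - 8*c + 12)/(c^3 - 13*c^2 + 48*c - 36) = (c - 2)/(c^2 - 7*c + 6)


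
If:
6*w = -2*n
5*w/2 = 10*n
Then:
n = 0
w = 0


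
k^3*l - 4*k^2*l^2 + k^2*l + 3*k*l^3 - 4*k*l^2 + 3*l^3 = (k - 3*l)*(k - l)*(k*l + l)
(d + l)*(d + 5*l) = d^2 + 6*d*l + 5*l^2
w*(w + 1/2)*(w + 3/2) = w^3 + 2*w^2 + 3*w/4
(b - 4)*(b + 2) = b^2 - 2*b - 8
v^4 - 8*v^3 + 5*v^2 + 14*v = v*(v - 7)*(v - 2)*(v + 1)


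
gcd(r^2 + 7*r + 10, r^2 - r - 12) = 1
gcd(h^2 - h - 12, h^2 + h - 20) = h - 4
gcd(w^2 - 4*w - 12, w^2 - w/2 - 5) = w + 2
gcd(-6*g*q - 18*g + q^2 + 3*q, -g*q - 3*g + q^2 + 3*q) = q + 3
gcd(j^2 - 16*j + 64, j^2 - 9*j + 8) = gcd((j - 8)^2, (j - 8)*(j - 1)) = j - 8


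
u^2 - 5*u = u*(u - 5)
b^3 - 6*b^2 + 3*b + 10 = (b - 5)*(b - 2)*(b + 1)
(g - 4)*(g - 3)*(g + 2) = g^3 - 5*g^2 - 2*g + 24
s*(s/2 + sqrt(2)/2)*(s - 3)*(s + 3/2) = s^4/2 - 3*s^3/4 + sqrt(2)*s^3/2 - 9*s^2/4 - 3*sqrt(2)*s^2/4 - 9*sqrt(2)*s/4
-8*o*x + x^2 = x*(-8*o + x)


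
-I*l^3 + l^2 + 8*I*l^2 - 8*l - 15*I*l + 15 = (l - 5)*(l - 3)*(-I*l + 1)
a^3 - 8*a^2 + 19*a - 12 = (a - 4)*(a - 3)*(a - 1)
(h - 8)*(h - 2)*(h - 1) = h^3 - 11*h^2 + 26*h - 16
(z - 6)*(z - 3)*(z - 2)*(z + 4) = z^4 - 7*z^3 - 8*z^2 + 108*z - 144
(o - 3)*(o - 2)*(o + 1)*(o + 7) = o^4 + 3*o^3 - 27*o^2 + 13*o + 42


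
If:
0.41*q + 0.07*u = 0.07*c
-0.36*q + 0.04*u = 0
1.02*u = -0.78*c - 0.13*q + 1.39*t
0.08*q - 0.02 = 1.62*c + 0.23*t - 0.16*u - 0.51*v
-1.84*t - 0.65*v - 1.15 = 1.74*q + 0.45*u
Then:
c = -0.26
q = -0.02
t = -0.27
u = -0.16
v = -0.86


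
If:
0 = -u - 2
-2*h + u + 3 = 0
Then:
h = 1/2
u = -2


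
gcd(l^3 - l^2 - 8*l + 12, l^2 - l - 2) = l - 2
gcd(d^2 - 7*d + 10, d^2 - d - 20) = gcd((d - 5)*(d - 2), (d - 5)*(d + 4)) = d - 5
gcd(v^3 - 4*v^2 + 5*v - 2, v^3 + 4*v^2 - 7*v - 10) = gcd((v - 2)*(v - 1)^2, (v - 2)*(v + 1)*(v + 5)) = v - 2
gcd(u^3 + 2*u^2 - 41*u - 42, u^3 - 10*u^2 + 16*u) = 1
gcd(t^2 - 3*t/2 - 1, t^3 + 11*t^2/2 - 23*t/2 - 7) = t^2 - 3*t/2 - 1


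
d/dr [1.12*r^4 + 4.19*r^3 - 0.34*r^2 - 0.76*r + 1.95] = 4.48*r^3 + 12.57*r^2 - 0.68*r - 0.76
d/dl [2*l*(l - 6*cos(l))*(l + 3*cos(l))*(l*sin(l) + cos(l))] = 2*l^4*cos(l) + 6*l^3*sin(l) - 6*l^3*cos(2*l) - 3*l^2*sin(2*l) - 3*l^2*cos(l) - 27*l^2*cos(3*l) + 9*l*sin(l) + 9*l*sin(3*l) - 6*l*cos(2*l) - 6*l - 27*cos(l) - 9*cos(3*l)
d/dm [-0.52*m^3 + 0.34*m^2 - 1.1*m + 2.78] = -1.56*m^2 + 0.68*m - 1.1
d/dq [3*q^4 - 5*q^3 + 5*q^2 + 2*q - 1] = 12*q^3 - 15*q^2 + 10*q + 2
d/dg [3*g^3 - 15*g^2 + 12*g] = 9*g^2 - 30*g + 12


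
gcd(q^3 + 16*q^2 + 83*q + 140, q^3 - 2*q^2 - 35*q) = q + 5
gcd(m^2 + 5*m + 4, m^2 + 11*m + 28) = m + 4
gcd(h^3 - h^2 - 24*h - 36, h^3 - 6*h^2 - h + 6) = h - 6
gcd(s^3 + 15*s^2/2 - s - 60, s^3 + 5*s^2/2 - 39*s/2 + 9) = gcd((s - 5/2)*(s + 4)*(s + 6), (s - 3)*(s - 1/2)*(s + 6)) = s + 6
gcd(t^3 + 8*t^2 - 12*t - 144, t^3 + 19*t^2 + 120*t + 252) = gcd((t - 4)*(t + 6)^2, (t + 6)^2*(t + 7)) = t^2 + 12*t + 36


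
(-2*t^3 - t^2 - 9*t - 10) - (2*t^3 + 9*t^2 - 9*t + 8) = -4*t^3 - 10*t^2 - 18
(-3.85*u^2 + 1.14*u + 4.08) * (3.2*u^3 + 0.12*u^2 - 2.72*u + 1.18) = -12.32*u^5 + 3.186*u^4 + 23.6648*u^3 - 7.1542*u^2 - 9.7524*u + 4.8144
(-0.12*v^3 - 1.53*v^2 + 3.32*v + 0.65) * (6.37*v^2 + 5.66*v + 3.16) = -0.7644*v^5 - 10.4253*v^4 + 12.1094*v^3 + 18.0969*v^2 + 14.1702*v + 2.054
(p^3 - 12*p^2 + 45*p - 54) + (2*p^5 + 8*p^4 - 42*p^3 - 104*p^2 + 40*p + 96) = 2*p^5 + 8*p^4 - 41*p^3 - 116*p^2 + 85*p + 42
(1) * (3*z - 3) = 3*z - 3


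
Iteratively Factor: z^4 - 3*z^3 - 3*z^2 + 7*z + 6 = (z - 3)*(z^3 - 3*z - 2) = (z - 3)*(z + 1)*(z^2 - z - 2) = (z - 3)*(z + 1)^2*(z - 2)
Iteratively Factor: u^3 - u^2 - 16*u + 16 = (u - 1)*(u^2 - 16) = (u - 1)*(u + 4)*(u - 4)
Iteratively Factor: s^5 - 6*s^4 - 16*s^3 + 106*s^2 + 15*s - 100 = (s - 5)*(s^4 - s^3 - 21*s^2 + s + 20) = (s - 5)*(s + 1)*(s^3 - 2*s^2 - 19*s + 20) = (s - 5)*(s - 1)*(s + 1)*(s^2 - s - 20) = (s - 5)*(s - 1)*(s + 1)*(s + 4)*(s - 5)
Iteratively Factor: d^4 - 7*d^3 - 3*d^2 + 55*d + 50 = (d + 1)*(d^3 - 8*d^2 + 5*d + 50) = (d - 5)*(d + 1)*(d^2 - 3*d - 10) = (d - 5)*(d + 1)*(d + 2)*(d - 5)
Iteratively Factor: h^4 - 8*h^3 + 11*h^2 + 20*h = (h + 1)*(h^3 - 9*h^2 + 20*h) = h*(h + 1)*(h^2 - 9*h + 20) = h*(h - 4)*(h + 1)*(h - 5)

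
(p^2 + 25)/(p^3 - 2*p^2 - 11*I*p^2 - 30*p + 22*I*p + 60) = (p + 5*I)/(p^2 + p*(-2 - 6*I) + 12*I)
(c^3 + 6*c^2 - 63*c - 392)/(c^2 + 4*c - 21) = (c^2 - c - 56)/(c - 3)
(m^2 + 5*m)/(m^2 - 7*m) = (m + 5)/(m - 7)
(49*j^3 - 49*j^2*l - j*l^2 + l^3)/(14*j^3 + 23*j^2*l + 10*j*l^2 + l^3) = (7*j^2 - 8*j*l + l^2)/(2*j^2 + 3*j*l + l^2)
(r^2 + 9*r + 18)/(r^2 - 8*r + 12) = (r^2 + 9*r + 18)/(r^2 - 8*r + 12)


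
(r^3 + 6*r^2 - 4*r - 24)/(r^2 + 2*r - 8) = (r^2 + 8*r + 12)/(r + 4)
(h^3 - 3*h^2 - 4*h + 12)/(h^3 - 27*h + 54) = (h^2 - 4)/(h^2 + 3*h - 18)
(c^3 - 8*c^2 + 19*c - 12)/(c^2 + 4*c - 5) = (c^2 - 7*c + 12)/(c + 5)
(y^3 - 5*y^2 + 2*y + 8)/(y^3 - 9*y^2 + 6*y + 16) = (y - 4)/(y - 8)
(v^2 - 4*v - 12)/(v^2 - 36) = (v + 2)/(v + 6)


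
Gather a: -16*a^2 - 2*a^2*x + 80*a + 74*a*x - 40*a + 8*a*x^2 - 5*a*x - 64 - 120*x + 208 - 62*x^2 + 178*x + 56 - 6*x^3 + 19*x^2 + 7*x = a^2*(-2*x - 16) + a*(8*x^2 + 69*x + 40) - 6*x^3 - 43*x^2 + 65*x + 200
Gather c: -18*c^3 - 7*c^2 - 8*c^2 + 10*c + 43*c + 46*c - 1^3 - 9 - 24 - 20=-18*c^3 - 15*c^2 + 99*c - 54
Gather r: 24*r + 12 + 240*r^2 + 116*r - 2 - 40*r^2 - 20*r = 200*r^2 + 120*r + 10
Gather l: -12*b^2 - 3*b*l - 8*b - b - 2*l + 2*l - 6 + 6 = -12*b^2 - 3*b*l - 9*b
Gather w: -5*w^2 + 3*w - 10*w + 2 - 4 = -5*w^2 - 7*w - 2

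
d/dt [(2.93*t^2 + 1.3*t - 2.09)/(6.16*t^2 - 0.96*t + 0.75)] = (-10.8208*t^2 + 30.1438*t - 1.0314)/(37.9456*t^4 - 11.8272*t^3 + 10.1616*t^2 - 1.44*t + 0.5625)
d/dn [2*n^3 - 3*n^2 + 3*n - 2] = 6*n^2 - 6*n + 3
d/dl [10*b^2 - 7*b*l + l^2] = -7*b + 2*l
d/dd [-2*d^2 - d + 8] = -4*d - 1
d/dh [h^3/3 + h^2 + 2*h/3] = h^2 + 2*h + 2/3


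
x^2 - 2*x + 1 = (x - 1)^2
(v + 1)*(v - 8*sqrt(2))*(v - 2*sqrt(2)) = v^3 - 10*sqrt(2)*v^2 + v^2 - 10*sqrt(2)*v + 32*v + 32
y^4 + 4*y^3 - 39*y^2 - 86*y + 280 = (y - 5)*(y - 2)*(y + 4)*(y + 7)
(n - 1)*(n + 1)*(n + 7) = n^3 + 7*n^2 - n - 7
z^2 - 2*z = z*(z - 2)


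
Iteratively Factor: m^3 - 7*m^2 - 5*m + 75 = (m - 5)*(m^2 - 2*m - 15) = (m - 5)*(m + 3)*(m - 5)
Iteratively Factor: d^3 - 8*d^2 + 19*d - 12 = (d - 1)*(d^2 - 7*d + 12) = (d - 3)*(d - 1)*(d - 4)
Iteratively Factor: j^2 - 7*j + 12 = (j - 3)*(j - 4)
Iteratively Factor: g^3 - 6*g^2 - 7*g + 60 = (g - 5)*(g^2 - g - 12) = (g - 5)*(g + 3)*(g - 4)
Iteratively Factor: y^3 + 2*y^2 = (y + 2)*(y^2) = y*(y + 2)*(y)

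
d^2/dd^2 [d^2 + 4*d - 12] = 2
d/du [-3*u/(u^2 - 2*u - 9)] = 3*(u^2 + 9)/(u^4 - 4*u^3 - 14*u^2 + 36*u + 81)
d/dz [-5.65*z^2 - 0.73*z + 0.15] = -11.3*z - 0.73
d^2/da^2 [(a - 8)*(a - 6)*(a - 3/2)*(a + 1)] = 12*a^2 - 87*a + 107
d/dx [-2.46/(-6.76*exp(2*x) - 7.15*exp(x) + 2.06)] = (-33.2592*exp(x) - 17.589)*exp(x)/(6.76*exp(2*x) + 7.15*exp(x) - 2.06)^2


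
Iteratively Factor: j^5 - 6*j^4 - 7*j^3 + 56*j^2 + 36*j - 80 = (j + 2)*(j^4 - 8*j^3 + 9*j^2 + 38*j - 40) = (j - 1)*(j + 2)*(j^3 - 7*j^2 + 2*j + 40) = (j - 4)*(j - 1)*(j + 2)*(j^2 - 3*j - 10) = (j - 5)*(j - 4)*(j - 1)*(j + 2)*(j + 2)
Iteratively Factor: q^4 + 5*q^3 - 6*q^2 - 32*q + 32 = (q - 2)*(q^3 + 7*q^2 + 8*q - 16) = (q - 2)*(q + 4)*(q^2 + 3*q - 4) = (q - 2)*(q + 4)^2*(q - 1)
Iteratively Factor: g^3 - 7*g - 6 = (g - 3)*(g^2 + 3*g + 2) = (g - 3)*(g + 2)*(g + 1)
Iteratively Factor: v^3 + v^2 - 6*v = (v)*(v^2 + v - 6) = v*(v - 2)*(v + 3)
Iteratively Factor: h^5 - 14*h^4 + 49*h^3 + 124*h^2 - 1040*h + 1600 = (h - 4)*(h^4 - 10*h^3 + 9*h^2 + 160*h - 400) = (h - 5)*(h - 4)*(h^3 - 5*h^2 - 16*h + 80) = (h - 5)*(h - 4)^2*(h^2 - h - 20) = (h - 5)*(h - 4)^2*(h + 4)*(h - 5)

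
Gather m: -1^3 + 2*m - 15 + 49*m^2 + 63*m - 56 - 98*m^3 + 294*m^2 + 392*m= -98*m^3 + 343*m^2 + 457*m - 72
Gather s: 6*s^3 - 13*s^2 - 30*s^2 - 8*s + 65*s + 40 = 6*s^3 - 43*s^2 + 57*s + 40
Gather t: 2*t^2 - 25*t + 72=2*t^2 - 25*t + 72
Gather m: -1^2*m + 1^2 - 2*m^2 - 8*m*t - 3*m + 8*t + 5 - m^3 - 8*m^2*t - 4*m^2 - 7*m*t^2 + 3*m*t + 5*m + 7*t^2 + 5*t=-m^3 + m^2*(-8*t - 6) + m*(-7*t^2 - 5*t + 1) + 7*t^2 + 13*t + 6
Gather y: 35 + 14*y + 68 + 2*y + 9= 16*y + 112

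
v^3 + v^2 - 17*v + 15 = (v - 3)*(v - 1)*(v + 5)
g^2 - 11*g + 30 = (g - 6)*(g - 5)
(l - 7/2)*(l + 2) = l^2 - 3*l/2 - 7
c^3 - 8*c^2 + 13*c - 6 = (c - 6)*(c - 1)^2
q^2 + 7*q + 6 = (q + 1)*(q + 6)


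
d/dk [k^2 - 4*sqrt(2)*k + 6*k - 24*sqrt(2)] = 2*k - 4*sqrt(2) + 6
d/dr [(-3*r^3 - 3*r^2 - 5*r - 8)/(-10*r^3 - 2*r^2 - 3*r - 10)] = (-24*r^4 - 82*r^3 - 151*r^2 + 28*r + 26)/(100*r^6 + 40*r^5 + 64*r^4 + 212*r^3 + 49*r^2 + 60*r + 100)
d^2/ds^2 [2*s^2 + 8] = 4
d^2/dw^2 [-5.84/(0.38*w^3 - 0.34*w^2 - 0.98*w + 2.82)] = ((13.3152*w - 3.9712)*(0.38*w^3 - 0.34*w^2 - 0.98*w + 2.82) - 5.84*(-2.28*w^2 + 1.36*w + 1.96)*(-1.14*w^2 + 0.68*w + 0.98))/(0.38*w^3 - 0.34*w^2 - 0.98*w + 2.82)^3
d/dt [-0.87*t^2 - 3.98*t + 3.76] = -1.74*t - 3.98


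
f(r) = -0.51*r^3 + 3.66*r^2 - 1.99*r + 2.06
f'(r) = -1.53*r^2 + 7.32*r - 1.99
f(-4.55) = 134.93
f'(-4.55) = -66.97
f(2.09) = 9.23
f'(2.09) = 6.63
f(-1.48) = 14.68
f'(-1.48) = -16.17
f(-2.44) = 36.11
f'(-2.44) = -28.96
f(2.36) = 11.04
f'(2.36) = 6.76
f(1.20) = 4.06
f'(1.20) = 4.59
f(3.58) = 18.44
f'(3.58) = 4.61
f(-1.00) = 8.22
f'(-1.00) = -10.84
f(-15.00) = 2576.66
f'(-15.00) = -456.04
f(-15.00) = 2576.66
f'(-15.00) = -456.04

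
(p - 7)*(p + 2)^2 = p^3 - 3*p^2 - 24*p - 28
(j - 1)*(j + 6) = j^2 + 5*j - 6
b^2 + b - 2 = (b - 1)*(b + 2)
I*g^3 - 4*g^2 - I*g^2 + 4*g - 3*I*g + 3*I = (g + I)*(g + 3*I)*(I*g - I)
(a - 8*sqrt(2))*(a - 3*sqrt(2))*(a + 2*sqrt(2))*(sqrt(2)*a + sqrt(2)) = sqrt(2)*a^4 - 18*a^3 + sqrt(2)*a^3 - 18*a^2 + 4*sqrt(2)*a^2 + 4*sqrt(2)*a + 192*a + 192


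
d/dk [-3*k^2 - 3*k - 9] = -6*k - 3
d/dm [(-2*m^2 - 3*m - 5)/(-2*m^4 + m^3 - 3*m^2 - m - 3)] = 2*(-4*m^5 - 8*m^4 - 17*m^3 + 4*m^2 - 9*m + 2)/(4*m^8 - 4*m^7 + 13*m^6 - 2*m^5 + 19*m^4 + 19*m^2 + 6*m + 9)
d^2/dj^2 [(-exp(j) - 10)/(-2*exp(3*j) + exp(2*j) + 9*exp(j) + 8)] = (16*exp(6*j) + 354*exp(5*j) - 147*exp(4*j) - 121*exp(3*j) + 1662*exp(2*j) + 418*exp(j) - 656)*exp(j)/(8*exp(9*j) - 12*exp(8*j) - 102*exp(7*j) + 11*exp(6*j) + 555*exp(5*j) + 597*exp(4*j) - 777*exp(3*j) - 2136*exp(2*j) - 1728*exp(j) - 512)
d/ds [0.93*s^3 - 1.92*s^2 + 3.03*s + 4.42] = 2.79*s^2 - 3.84*s + 3.03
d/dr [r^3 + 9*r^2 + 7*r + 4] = 3*r^2 + 18*r + 7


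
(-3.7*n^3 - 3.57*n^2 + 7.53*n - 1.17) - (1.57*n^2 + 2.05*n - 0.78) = -3.7*n^3 - 5.14*n^2 + 5.48*n - 0.39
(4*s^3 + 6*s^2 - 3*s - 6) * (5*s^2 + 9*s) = 20*s^5 + 66*s^4 + 39*s^3 - 57*s^2 - 54*s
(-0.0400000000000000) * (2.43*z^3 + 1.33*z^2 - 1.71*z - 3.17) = -0.0972*z^3 - 0.0532*z^2 + 0.0684*z + 0.1268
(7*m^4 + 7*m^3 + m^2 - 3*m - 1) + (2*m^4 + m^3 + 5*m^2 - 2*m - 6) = 9*m^4 + 8*m^3 + 6*m^2 - 5*m - 7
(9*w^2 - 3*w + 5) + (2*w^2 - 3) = 11*w^2 - 3*w + 2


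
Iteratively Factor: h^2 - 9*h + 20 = (h - 5)*(h - 4)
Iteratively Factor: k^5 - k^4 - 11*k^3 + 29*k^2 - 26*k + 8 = (k - 1)*(k^4 - 11*k^2 + 18*k - 8) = (k - 2)*(k - 1)*(k^3 + 2*k^2 - 7*k + 4) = (k - 2)*(k - 1)*(k + 4)*(k^2 - 2*k + 1) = (k - 2)*(k - 1)^2*(k + 4)*(k - 1)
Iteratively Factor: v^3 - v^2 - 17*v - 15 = (v + 1)*(v^2 - 2*v - 15) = (v - 5)*(v + 1)*(v + 3)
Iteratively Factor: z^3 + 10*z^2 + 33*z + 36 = (z + 3)*(z^2 + 7*z + 12) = (z + 3)^2*(z + 4)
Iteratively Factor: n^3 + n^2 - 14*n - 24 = (n + 2)*(n^2 - n - 12) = (n - 4)*(n + 2)*(n + 3)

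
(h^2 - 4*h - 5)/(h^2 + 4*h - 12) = (h^2 - 4*h - 5)/(h^2 + 4*h - 12)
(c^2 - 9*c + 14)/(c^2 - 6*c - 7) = (c - 2)/(c + 1)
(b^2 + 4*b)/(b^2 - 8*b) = (b + 4)/(b - 8)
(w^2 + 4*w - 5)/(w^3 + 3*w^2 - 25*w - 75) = (w - 1)/(w^2 - 2*w - 15)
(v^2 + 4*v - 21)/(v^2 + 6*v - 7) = (v - 3)/(v - 1)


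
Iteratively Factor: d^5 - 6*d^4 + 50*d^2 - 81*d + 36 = (d - 1)*(d^4 - 5*d^3 - 5*d^2 + 45*d - 36) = (d - 4)*(d - 1)*(d^3 - d^2 - 9*d + 9) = (d - 4)*(d - 1)^2*(d^2 - 9) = (d - 4)*(d - 1)^2*(d + 3)*(d - 3)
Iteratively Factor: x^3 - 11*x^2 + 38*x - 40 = (x - 2)*(x^2 - 9*x + 20) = (x - 4)*(x - 2)*(x - 5)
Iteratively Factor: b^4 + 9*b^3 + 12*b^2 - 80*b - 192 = (b + 4)*(b^3 + 5*b^2 - 8*b - 48) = (b + 4)^2*(b^2 + b - 12) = (b - 3)*(b + 4)^2*(b + 4)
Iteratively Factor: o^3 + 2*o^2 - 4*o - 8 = (o + 2)*(o^2 - 4) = (o - 2)*(o + 2)*(o + 2)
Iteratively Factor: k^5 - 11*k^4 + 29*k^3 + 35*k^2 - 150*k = (k - 3)*(k^4 - 8*k^3 + 5*k^2 + 50*k) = (k - 5)*(k - 3)*(k^3 - 3*k^2 - 10*k) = k*(k - 5)*(k - 3)*(k^2 - 3*k - 10) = k*(k - 5)*(k - 3)*(k + 2)*(k - 5)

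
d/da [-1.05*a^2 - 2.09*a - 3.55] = -2.1*a - 2.09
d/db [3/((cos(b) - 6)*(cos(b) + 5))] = 3*(-sin(b) + sin(2*b))/((cos(b) - 6)^2*(cos(b) + 5)^2)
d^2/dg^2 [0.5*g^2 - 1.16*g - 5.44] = 1.00000000000000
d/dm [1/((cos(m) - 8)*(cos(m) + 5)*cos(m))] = (3*sin(m) - 40*sin(m)/cos(m)^2 - 6*tan(m))/((cos(m) - 8)^2*(cos(m) + 5)^2)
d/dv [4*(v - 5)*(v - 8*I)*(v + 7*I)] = 12*v^2 + 8*v*(-5 - I) + 224 + 20*I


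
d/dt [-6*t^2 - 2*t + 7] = -12*t - 2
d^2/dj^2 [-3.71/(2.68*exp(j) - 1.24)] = (-26.646704*exp(j) - 12.329072)*exp(j)/(2.68*exp(j) - 1.24)^3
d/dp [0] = 0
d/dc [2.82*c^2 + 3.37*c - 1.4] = 5.64*c + 3.37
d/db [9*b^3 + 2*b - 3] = 27*b^2 + 2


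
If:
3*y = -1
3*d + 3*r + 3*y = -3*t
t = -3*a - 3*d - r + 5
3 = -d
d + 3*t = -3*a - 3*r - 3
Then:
No Solution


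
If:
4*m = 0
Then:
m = 0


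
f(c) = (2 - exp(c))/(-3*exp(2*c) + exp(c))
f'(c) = (2 - exp(c))*(6*exp(2*c) - exp(c))/(-3*exp(2*c) + exp(c))^2 - exp(c)/(-3*exp(2*c) + exp(c)) = (-3*exp(2*c) + 12*exp(c) - 2)*exp(-c)/(9*exp(2*c) - 6*exp(c) + 1)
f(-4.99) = 298.98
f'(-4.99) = -293.77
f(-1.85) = 22.18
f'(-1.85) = -4.27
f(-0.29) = -1.34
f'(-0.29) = 4.57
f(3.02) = 0.01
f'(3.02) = -0.01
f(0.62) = -0.02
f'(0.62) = 0.26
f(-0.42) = -2.10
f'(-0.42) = 7.41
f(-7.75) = 4648.15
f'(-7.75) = -4643.14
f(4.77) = 0.00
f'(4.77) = -0.00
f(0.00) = -0.50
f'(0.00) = 1.75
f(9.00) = 0.00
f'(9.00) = 0.00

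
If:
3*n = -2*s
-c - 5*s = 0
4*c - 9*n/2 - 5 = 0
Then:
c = 25/17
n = 10/51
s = -5/17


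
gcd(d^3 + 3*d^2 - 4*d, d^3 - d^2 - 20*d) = d^2 + 4*d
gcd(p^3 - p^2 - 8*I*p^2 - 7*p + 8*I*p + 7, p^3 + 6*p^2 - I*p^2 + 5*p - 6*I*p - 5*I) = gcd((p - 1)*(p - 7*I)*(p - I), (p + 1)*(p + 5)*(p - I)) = p - I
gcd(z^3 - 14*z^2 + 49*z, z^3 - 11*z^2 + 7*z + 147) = z^2 - 14*z + 49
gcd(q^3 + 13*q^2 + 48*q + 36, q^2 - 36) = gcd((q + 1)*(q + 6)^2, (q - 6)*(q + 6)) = q + 6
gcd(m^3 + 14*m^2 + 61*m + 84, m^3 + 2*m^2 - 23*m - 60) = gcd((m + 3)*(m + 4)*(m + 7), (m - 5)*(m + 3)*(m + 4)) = m^2 + 7*m + 12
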